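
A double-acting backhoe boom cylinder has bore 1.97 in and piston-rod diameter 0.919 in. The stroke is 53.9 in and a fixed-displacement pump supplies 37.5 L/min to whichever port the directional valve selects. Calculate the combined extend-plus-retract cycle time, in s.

Cap-side area A_cap = π/4 × (1.97 in)² = 3.048 in^2
Rod-side annular area A_ann = π/4 × (1.97² − 0.919²) = 2.385 in^2
t_ext = A_cap·L/Q = 4.308 s
t_ret = A_ann·L/Q = 3.370 s
t_cycle = t_ext + t_ret

t ≈ 7.68 s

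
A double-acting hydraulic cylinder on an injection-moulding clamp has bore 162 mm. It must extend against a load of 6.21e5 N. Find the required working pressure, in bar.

Cap-side area A_cap = π/4 × (162 mm)² = 20610 mm^2
P = F / A = 6.21e5 N / A

P ≈ 301 bar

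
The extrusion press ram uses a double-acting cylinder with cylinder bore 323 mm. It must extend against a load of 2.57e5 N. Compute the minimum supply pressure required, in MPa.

P ≈ 3.14 MPa

Cap-side area A_cap = π/4 × (323 mm)² = 81940 mm^2
P = F / A = 2.57e5 N / A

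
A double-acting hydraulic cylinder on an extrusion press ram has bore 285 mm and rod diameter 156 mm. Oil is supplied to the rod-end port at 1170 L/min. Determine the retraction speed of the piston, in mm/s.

Rod-side annular area A_ann = π/4 × (285² − 156²) = 44680 mm^2
Flow into the rod-end port fills the annular volume.
v = Q / A

v ≈ 436 mm/s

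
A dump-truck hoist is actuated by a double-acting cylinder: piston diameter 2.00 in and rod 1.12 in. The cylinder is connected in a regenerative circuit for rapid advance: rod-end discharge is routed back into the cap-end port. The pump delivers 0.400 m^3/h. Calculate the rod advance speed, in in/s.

In regeneration the rod-end outflow joins the pump flow into the cap end, so the net volume the pump must supply per unit advance equals the rod cross-section area.
Rod cross-section A_rod = π/4 × (1.12 in)² = 0.9852 in^2
v = Q_pump / A_rod

v ≈ 6.88 in/s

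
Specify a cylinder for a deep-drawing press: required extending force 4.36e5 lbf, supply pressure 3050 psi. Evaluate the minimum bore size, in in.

Extension force acts on the full piston face: F = P × (π/4)D².
D = √(4F / (πP)) = √(4 × 4.36e5 lbf / (π × 3050 psi))

D ≈ 13.5 in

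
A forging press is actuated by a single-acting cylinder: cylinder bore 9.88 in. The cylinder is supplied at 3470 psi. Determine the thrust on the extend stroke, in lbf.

F ≈ 2.66e5 lbf

Cap-side area A_cap = π/4 × (9.88 in)² = 76.67 in^2
F = P × A_cap = 3470 psi × A_cap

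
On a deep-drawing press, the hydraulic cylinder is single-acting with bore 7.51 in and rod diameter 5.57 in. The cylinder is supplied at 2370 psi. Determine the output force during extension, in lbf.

Cap-side area A_cap = π/4 × (7.51 in)² = 44.30 in^2
F = P × A_cap = 2370 psi × A_cap

F ≈ 1.05e5 lbf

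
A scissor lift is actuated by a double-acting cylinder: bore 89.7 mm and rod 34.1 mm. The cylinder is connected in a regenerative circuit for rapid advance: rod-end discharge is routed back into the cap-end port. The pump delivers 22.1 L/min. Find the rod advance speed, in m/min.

In regeneration the rod-end outflow joins the pump flow into the cap end, so the net volume the pump must supply per unit advance equals the rod cross-section area.
Rod cross-section A_rod = π/4 × (34.1 mm)² = 913.3 mm^2
v = Q_pump / A_rod

v ≈ 24.2 m/min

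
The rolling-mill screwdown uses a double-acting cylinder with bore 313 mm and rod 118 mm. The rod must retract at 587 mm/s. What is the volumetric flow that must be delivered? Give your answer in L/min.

Rod-side annular area A_ann = π/4 × (313² − 118²) = 66010 mm^2
Q = A × v

Q ≈ 2320 L/min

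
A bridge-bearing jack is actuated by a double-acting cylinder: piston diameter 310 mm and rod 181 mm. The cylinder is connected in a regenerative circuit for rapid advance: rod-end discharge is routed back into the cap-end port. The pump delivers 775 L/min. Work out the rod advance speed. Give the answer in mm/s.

In regeneration the rod-end outflow joins the pump flow into the cap end, so the net volume the pump must supply per unit advance equals the rod cross-section area.
Rod cross-section A_rod = π/4 × (181 mm)² = 25730 mm^2
v = Q_pump / A_rod

v ≈ 502 mm/s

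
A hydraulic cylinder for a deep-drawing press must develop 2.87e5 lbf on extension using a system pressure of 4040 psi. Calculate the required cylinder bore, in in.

D ≈ 9.51 in

Extension force acts on the full piston face: F = P × (π/4)D².
D = √(4F / (πP)) = √(4 × 2.87e5 lbf / (π × 4040 psi))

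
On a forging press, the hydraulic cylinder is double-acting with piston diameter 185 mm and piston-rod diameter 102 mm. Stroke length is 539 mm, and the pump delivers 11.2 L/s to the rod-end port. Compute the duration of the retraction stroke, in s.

Rod-side annular area A_ann = π/4 × (185² − 102²) = 18710 mm^2
Swept volume V = A × L; t = V / Q = A·L / Q

t ≈ 0.900 s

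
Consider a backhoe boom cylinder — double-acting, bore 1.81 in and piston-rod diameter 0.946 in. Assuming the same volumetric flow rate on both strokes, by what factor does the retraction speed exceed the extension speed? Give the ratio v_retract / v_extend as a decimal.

Cap-side area A_cap = π/4 × (1.81 in)² = 2.573 in^2
Rod-side annular area A_ann = π/4 × (1.81² − 0.946²) = 1.870 in^2
For equal Q, v ∝ 1/A, so v_ret/v_ext = A_cap/A_ann.

v_ret/v_ext ≈ 1.38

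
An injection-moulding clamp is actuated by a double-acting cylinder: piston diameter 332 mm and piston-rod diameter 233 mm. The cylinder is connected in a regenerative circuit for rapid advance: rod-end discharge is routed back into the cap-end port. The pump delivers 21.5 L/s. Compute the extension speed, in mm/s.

v ≈ 504 mm/s

In regeneration the rod-end outflow joins the pump flow into the cap end, so the net volume the pump must supply per unit advance equals the rod cross-section area.
Rod cross-section A_rod = π/4 × (233 mm)² = 42640 mm^2
v = Q_pump / A_rod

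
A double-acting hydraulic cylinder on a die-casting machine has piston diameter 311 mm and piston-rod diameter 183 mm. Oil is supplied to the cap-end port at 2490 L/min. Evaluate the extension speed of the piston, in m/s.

Cap-side area A_cap = π/4 × (311 mm)² = 75960 mm^2
v = Q / A

v ≈ 0.546 m/s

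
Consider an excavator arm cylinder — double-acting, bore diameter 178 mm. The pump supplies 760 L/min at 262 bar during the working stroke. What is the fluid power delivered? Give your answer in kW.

W ≈ 332 kW

Hydraulic power = P × Q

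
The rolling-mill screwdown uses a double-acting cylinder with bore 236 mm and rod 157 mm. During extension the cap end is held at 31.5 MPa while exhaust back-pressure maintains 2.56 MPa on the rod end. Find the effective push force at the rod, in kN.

F ≈ 1320 kN

Cap-side area A_cap = π/4 × (236 mm)² = 43740 mm^2
Rod-side annular area A_ann = π/4 × (236² − 157²) = 24380 mm^2
Net thrust = P_cap·A_cap − P_rod·A_ann = 1378 kN − 62.42 kN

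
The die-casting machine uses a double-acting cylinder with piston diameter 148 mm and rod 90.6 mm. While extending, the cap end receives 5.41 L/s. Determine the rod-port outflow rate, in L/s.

Cap-side area A_cap = π/4 × (148 mm)² = 17200 mm^2
Rod-side annular area A_ann = π/4 × (148² − 90.6²) = 10760 mm^2
Piston speed v = Q_in/A_cap; rod-end outflow Q_out = v × A_ann = Q_in × A_ann/A_cap.

Q_out ≈ 3.38 L/s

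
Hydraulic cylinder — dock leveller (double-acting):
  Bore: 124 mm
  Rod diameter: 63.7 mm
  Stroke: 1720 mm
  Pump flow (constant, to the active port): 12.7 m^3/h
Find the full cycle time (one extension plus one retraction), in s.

t ≈ 10.2 s

Cap-side area A_cap = π/4 × (124 mm)² = 12080 mm^2
Rod-side annular area A_ann = π/4 × (124² − 63.7²) = 8889 mm^2
t_ext = A_cap·L/Q = 5.888 s
t_ret = A_ann·L/Q = 4.334 s
t_cycle = t_ext + t_ret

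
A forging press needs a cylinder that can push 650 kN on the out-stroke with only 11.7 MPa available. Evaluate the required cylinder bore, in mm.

D ≈ 266 mm

Extension force acts on the full piston face: F = P × (π/4)D².
D = √(4F / (πP)) = √(4 × 650 kN / (π × 11.7 MPa))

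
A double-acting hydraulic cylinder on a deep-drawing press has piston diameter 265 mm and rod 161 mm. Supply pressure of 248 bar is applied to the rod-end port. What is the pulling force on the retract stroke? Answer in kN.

Rod-side annular area A_ann = π/4 × (265² − 161²) = 34800 mm^2
On retraction the pressure acts on the annular area (bore minus rod).
F = P × A_ann

F ≈ 863 kN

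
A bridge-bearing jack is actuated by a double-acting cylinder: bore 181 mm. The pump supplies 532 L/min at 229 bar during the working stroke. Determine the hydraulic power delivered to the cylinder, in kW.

W ≈ 203 kW

Hydraulic power = P × Q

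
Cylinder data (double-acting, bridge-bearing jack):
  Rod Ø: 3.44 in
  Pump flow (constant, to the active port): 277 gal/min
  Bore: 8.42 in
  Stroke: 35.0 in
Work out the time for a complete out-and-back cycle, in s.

Cap-side area A_cap = π/4 × (8.42 in)² = 55.68 in^2
Rod-side annular area A_ann = π/4 × (8.42² − 3.44²) = 46.39 in^2
t_ext = A_cap·L/Q = 1.827 s
t_ret = A_ann·L/Q = 1.522 s
t_cycle = t_ext + t_ret

t ≈ 3.35 s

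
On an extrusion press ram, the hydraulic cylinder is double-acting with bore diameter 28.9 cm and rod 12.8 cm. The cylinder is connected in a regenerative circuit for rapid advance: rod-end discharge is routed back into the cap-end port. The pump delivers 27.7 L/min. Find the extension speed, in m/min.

In regeneration the rod-end outflow joins the pump flow into the cap end, so the net volume the pump must supply per unit advance equals the rod cross-section area.
Rod cross-section A_rod = π/4 × (12.8 cm)² = 128.7 cm^2
v = Q_pump / A_rod

v ≈ 2.15 m/min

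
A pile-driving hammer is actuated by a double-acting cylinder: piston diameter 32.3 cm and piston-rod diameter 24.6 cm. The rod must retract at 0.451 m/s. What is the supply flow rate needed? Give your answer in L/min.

Q ≈ 931 L/min

Rod-side annular area A_ann = π/4 × (32.3² − 24.6²) = 344.1 cm^2
Q = A × v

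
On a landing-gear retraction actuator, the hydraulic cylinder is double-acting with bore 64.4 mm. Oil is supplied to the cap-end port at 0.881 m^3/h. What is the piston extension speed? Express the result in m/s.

v ≈ 0.0751 m/s

Cap-side area A_cap = π/4 × (64.4 mm)² = 3257 mm^2
v = Q / A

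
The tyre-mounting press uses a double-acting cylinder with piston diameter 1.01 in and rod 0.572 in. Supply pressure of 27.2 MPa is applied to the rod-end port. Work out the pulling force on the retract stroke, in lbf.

Rod-side annular area A_ann = π/4 × (1.01² − 0.572²) = 0.5442 in^2
On retraction the pressure acts on the annular area (bore minus rod).
F = P × A_ann

F ≈ 2150 lbf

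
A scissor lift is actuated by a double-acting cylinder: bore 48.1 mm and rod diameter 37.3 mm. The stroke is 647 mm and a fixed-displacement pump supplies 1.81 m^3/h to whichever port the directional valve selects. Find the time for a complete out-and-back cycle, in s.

Cap-side area A_cap = π/4 × (48.1 mm)² = 1817 mm^2
Rod-side annular area A_ann = π/4 × (48.1² − 37.3²) = 724.4 mm^2
t_ext = A_cap·L/Q = 2.338 s
t_ret = A_ann·L/Q = 0.9322 s
t_cycle = t_ext + t_ret

t ≈ 3.27 s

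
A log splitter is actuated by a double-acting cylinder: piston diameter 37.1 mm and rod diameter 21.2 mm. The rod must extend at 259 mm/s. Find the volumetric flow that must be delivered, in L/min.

Cap-side area A_cap = π/4 × (37.1 mm)² = 1081 mm^2
Q = A × v

Q ≈ 16.8 L/min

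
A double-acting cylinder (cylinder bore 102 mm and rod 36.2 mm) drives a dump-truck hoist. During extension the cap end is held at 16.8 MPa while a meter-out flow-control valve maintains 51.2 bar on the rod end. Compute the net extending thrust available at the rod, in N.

Cap-side area A_cap = π/4 × (102 mm)² = 8171 mm^2
Rod-side annular area A_ann = π/4 × (102² − 36.2²) = 7142 mm^2
Net thrust = P_cap·A_cap − P_rod·A_ann = 1.373e5 N − 36570 N

F ≈ 1.01e5 N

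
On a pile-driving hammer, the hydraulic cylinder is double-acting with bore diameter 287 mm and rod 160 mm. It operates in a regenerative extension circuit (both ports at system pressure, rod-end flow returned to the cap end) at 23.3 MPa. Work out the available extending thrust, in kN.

F ≈ 468 kN

With equal pressure on both faces, forces on the annular region cancel; the net push is pressure × rod cross-section.
Rod cross-section A_rod = π/4 × (160 mm)² = 20110 mm^2
F = P × A_rod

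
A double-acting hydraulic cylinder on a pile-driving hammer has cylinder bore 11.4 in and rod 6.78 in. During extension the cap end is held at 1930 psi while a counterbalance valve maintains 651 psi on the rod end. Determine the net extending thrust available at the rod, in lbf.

Cap-side area A_cap = π/4 × (11.4 in)² = 102.1 in^2
Rod-side annular area A_ann = π/4 × (11.4² − 6.78²) = 65.97 in^2
Net thrust = P_cap·A_cap − P_rod·A_ann = 1.970e5 lbf − 42940 lbf

F ≈ 1.54e5 lbf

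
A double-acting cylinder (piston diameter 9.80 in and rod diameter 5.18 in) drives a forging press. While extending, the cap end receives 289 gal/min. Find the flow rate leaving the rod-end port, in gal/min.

Q_out ≈ 208 gal/min

Cap-side area A_cap = π/4 × (9.80 in)² = 75.43 in^2
Rod-side annular area A_ann = π/4 × (9.80² − 5.18²) = 54.36 in^2
Piston speed v = Q_in/A_cap; rod-end outflow Q_out = v × A_ann = Q_in × A_ann/A_cap.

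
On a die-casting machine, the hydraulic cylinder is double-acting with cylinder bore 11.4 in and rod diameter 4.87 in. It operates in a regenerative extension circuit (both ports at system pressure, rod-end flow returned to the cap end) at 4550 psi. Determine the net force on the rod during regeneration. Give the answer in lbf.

With equal pressure on both faces, forces on the annular region cancel; the net push is pressure × rod cross-section.
Rod cross-section A_rod = π/4 × (4.87 in)² = 18.63 in^2
F = P × A_rod

F ≈ 84800 lbf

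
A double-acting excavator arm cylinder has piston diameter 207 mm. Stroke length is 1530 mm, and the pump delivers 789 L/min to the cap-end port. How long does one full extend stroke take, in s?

Cap-side area A_cap = π/4 × (207 mm)² = 33650 mm^2
Swept volume V = A × L; t = V / Q = A·L / Q

t ≈ 3.92 s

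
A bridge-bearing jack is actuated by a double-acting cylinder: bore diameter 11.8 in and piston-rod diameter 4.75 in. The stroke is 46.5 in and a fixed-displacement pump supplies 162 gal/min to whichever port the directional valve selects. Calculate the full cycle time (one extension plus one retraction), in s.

t ≈ 15.0 s

Cap-side area A_cap = π/4 × (11.8 in)² = 109.4 in^2
Rod-side annular area A_ann = π/4 × (11.8² − 4.75²) = 91.64 in^2
t_ext = A_cap·L/Q = 8.153 s
t_ret = A_ann·L/Q = 6.832 s
t_cycle = t_ext + t_ret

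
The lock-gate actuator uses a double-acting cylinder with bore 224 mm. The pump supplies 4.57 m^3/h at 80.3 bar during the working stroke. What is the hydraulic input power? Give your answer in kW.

W ≈ 10.2 kW

Hydraulic power = P × Q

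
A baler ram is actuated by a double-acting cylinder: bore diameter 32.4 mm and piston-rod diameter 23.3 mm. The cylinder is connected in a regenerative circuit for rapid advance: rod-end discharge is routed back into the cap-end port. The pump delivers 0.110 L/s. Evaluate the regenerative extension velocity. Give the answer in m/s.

v ≈ 0.258 m/s

In regeneration the rod-end outflow joins the pump flow into the cap end, so the net volume the pump must supply per unit advance equals the rod cross-section area.
Rod cross-section A_rod = π/4 × (23.3 mm)² = 426.4 mm^2
v = Q_pump / A_rod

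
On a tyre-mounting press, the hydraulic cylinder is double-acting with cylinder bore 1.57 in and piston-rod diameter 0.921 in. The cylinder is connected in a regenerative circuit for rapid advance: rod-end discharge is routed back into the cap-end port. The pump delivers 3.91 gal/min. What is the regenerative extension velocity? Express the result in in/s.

v ≈ 22.6 in/s

In regeneration the rod-end outflow joins the pump flow into the cap end, so the net volume the pump must supply per unit advance equals the rod cross-section area.
Rod cross-section A_rod = π/4 × (0.921 in)² = 0.6662 in^2
v = Q_pump / A_rod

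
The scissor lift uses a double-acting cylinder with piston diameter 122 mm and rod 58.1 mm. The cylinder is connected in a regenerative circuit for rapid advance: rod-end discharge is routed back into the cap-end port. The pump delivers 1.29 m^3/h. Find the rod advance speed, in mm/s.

In regeneration the rod-end outflow joins the pump flow into the cap end, so the net volume the pump must supply per unit advance equals the rod cross-section area.
Rod cross-section A_rod = π/4 × (58.1 mm)² = 2651 mm^2
v = Q_pump / A_rod

v ≈ 135 mm/s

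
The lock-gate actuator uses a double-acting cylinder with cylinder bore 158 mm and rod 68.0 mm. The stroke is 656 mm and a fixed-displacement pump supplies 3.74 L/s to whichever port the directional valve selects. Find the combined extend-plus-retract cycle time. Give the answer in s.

Cap-side area A_cap = π/4 × (158 mm)² = 19610 mm^2
Rod-side annular area A_ann = π/4 × (158² − 68.0²) = 15970 mm^2
t_ext = A_cap·L/Q = 3.439 s
t_ret = A_ann·L/Q = 2.802 s
t_cycle = t_ext + t_ret

t ≈ 6.24 s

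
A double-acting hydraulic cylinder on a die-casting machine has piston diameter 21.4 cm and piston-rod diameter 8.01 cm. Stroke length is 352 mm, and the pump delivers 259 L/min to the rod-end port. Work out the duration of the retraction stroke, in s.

Rod-side annular area A_ann = π/4 × (21.4² − 8.01²) = 309.3 cm^2
Swept volume V = A × L; t = V / Q = A·L / Q

t ≈ 2.52 s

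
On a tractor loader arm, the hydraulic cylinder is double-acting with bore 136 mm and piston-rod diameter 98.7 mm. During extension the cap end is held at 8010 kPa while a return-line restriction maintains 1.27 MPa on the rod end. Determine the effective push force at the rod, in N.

F ≈ 1.08e5 N

Cap-side area A_cap = π/4 × (136 mm)² = 14530 mm^2
Rod-side annular area A_ann = π/4 × (136² − 98.7²) = 6876 mm^2
Net thrust = P_cap·A_cap − P_rod·A_ann = 1.164e5 N − 8732 N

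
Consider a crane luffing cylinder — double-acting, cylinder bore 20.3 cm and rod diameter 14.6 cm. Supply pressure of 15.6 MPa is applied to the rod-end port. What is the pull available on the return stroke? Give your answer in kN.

F ≈ 244 kN

Rod-side annular area A_ann = π/4 × (20.3² − 14.6²) = 156.2 cm^2
On retraction the pressure acts on the annular area (bore minus rod).
F = P × A_ann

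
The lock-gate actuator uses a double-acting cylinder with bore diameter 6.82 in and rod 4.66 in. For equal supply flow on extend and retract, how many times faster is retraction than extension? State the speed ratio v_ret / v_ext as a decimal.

v_ret/v_ext ≈ 1.88

Cap-side area A_cap = π/4 × (6.82 in)² = 36.53 in^2
Rod-side annular area A_ann = π/4 × (6.82² − 4.66²) = 19.48 in^2
For equal Q, v ∝ 1/A, so v_ret/v_ext = A_cap/A_ann.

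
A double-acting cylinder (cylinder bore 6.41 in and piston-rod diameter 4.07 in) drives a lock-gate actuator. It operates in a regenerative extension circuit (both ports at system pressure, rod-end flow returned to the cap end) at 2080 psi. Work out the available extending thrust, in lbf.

F ≈ 27100 lbf

With equal pressure on both faces, forces on the annular region cancel; the net push is pressure × rod cross-section.
Rod cross-section A_rod = π/4 × (4.07 in)² = 13.01 in^2
F = P × A_rod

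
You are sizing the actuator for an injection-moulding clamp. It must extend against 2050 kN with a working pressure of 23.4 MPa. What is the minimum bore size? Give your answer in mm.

Extension force acts on the full piston face: F = P × (π/4)D².
D = √(4F / (πP)) = √(4 × 2050 kN / (π × 23.4 MPa))

D ≈ 334 mm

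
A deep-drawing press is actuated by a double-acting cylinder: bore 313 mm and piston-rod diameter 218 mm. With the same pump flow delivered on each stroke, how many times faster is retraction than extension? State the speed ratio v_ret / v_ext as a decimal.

v_ret/v_ext ≈ 1.94

Cap-side area A_cap = π/4 × (313 mm)² = 76940 mm^2
Rod-side annular area A_ann = π/4 × (313² − 218²) = 39620 mm^2
For equal Q, v ∝ 1/A, so v_ret/v_ext = A_cap/A_ann.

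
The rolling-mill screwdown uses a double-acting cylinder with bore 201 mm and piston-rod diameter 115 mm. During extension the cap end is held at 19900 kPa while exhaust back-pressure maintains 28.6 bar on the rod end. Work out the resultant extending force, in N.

Cap-side area A_cap = π/4 × (201 mm)² = 31730 mm^2
Rod-side annular area A_ann = π/4 × (201² − 115²) = 21340 mm^2
Net thrust = P_cap·A_cap − P_rod·A_ann = 6.314e5 N − 61040 N

F ≈ 5.70e5 N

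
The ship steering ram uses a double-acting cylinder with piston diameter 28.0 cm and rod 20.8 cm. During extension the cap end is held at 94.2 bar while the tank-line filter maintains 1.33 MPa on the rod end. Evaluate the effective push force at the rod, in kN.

Cap-side area A_cap = π/4 × (28.0 cm)² = 615.8 cm^2
Rod-side annular area A_ann = π/4 × (28.0² − 20.8²) = 276.0 cm^2
Net thrust = P_cap·A_cap − P_rod·A_ann = 580.0 kN − 36.70 kN

F ≈ 543 kN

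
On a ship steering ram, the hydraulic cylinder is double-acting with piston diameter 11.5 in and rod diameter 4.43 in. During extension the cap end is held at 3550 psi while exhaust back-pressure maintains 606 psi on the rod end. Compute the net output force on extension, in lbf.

Cap-side area A_cap = π/4 × (11.5 in)² = 103.9 in^2
Rod-side annular area A_ann = π/4 × (11.5² − 4.43²) = 88.46 in^2
Net thrust = P_cap·A_cap − P_rod·A_ann = 3.687e5 lbf − 53600 lbf

F ≈ 3.15e5 lbf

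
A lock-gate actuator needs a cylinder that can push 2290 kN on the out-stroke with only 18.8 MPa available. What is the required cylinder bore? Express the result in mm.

Extension force acts on the full piston face: F = P × (π/4)D².
D = √(4F / (πP)) = √(4 × 2290 kN / (π × 18.8 MPa))

D ≈ 394 mm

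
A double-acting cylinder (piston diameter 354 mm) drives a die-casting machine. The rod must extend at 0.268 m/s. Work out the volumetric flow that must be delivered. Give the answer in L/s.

Q ≈ 26.4 L/s

Cap-side area A_cap = π/4 × (354 mm)² = 98420 mm^2
Q = A × v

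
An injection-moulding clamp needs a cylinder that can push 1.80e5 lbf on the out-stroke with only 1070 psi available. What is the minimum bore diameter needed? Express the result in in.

Extension force acts on the full piston face: F = P × (π/4)D².
D = √(4F / (πP)) = √(4 × 1.80e5 lbf / (π × 1070 psi))

D ≈ 14.6 in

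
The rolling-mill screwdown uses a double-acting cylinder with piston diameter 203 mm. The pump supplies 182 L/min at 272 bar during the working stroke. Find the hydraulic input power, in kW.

W ≈ 82.5 kW

Hydraulic power = P × Q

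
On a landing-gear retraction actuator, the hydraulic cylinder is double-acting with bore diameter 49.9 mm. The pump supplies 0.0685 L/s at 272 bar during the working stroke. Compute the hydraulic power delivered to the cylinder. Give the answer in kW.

W ≈ 1.86 kW

Hydraulic power = P × Q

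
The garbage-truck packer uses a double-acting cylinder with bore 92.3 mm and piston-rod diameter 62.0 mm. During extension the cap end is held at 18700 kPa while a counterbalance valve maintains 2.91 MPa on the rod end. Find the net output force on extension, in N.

Cap-side area A_cap = π/4 × (92.3 mm)² = 6691 mm^2
Rod-side annular area A_ann = π/4 × (92.3² − 62.0²) = 3672 mm^2
Net thrust = P_cap·A_cap − P_rod·A_ann = 1.251e5 N − 10690 N

F ≈ 1.14e5 N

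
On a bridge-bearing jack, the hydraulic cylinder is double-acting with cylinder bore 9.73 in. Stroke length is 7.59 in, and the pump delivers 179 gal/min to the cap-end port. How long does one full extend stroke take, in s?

t ≈ 0.819 s

Cap-side area A_cap = π/4 × (9.73 in)² = 74.36 in^2
Swept volume V = A × L; t = V / Q = A·L / Q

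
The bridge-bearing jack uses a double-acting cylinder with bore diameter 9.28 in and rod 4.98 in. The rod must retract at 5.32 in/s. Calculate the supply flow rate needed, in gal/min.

Rod-side annular area A_ann = π/4 × (9.28² − 4.98²) = 48.16 in^2
Q = A × v

Q ≈ 66.5 gal/min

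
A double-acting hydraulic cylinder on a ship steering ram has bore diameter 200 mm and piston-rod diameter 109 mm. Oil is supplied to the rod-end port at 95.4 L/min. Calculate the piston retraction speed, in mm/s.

Rod-side annular area A_ann = π/4 × (200² − 109²) = 22080 mm^2
Flow into the rod-end port fills the annular volume.
v = Q / A

v ≈ 72.0 mm/s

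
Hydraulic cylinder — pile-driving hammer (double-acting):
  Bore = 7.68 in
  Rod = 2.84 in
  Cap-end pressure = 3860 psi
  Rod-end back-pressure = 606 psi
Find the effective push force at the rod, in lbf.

Cap-side area A_cap = π/4 × (7.68 in)² = 46.32 in^2
Rod-side annular area A_ann = π/4 × (7.68² − 2.84²) = 39.99 in^2
Net thrust = P_cap·A_cap − P_rod·A_ann = 1.788e5 lbf − 24230 lbf

F ≈ 1.55e5 lbf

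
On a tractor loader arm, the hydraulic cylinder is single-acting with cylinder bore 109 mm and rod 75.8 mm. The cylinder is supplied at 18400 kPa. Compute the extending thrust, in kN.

Cap-side area A_cap = π/4 × (109 mm)² = 9331 mm^2
F = P × A_cap = 18400 kPa × A_cap

F ≈ 172 kN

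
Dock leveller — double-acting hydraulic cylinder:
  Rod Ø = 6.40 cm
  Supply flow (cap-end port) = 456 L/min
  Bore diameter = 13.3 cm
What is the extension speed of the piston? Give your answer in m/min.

Cap-side area A_cap = π/4 × (13.3 cm)² = 138.9 cm^2
v = Q / A

v ≈ 32.8 m/min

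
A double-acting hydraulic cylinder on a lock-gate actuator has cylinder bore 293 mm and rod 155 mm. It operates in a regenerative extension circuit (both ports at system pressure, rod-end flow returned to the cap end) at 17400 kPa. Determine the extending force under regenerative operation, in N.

F ≈ 3.28e5 N

With equal pressure on both faces, forces on the annular region cancel; the net push is pressure × rod cross-section.
Rod cross-section A_rod = π/4 × (155 mm)² = 18870 mm^2
F = P × A_rod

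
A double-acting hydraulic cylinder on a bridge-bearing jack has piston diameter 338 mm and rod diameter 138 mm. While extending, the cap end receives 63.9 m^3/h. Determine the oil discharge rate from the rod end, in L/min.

Q_out ≈ 887 L/min

Cap-side area A_cap = π/4 × (338 mm)² = 89730 mm^2
Rod-side annular area A_ann = π/4 × (338² − 138²) = 74770 mm^2
Piston speed v = Q_in/A_cap; rod-end outflow Q_out = v × A_ann = Q_in × A_ann/A_cap.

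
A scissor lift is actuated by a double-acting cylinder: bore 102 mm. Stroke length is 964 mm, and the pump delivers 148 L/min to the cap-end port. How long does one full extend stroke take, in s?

Cap-side area A_cap = π/4 × (102 mm)² = 8171 mm^2
Swept volume V = A × L; t = V / Q = A·L / Q

t ≈ 3.19 s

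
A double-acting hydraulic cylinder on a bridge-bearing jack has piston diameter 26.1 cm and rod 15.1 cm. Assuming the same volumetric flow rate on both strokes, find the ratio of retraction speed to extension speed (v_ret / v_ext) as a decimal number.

v_ret/v_ext ≈ 1.50

Cap-side area A_cap = π/4 × (26.1 cm)² = 535.0 cm^2
Rod-side annular area A_ann = π/4 × (26.1² − 15.1²) = 355.9 cm^2
For equal Q, v ∝ 1/A, so v_ret/v_ext = A_cap/A_ann.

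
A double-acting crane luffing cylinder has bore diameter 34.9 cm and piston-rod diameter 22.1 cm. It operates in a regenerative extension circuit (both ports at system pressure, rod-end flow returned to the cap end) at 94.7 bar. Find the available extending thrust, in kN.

F ≈ 363 kN

With equal pressure on both faces, forces on the annular region cancel; the net push is pressure × rod cross-section.
Rod cross-section A_rod = π/4 × (22.1 cm)² = 383.6 cm^2
F = P × A_rod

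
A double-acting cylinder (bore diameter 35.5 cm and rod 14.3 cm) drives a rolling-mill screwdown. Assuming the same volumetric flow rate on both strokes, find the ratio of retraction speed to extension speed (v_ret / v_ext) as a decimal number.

Cap-side area A_cap = π/4 × (35.5 cm)² = 989.8 cm^2
Rod-side annular area A_ann = π/4 × (35.5² − 14.3²) = 829.2 cm^2
For equal Q, v ∝ 1/A, so v_ret/v_ext = A_cap/A_ann.

v_ret/v_ext ≈ 1.19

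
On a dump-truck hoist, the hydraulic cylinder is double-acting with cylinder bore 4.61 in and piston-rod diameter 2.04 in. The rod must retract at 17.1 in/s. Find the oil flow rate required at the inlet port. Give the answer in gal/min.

Q ≈ 59.6 gal/min

Rod-side annular area A_ann = π/4 × (4.61² − 2.04²) = 13.42 in^2
Q = A × v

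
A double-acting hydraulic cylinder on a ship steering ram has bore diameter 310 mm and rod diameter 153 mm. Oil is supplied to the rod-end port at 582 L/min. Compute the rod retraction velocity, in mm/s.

v ≈ 170 mm/s

Rod-side annular area A_ann = π/4 × (310² − 153²) = 57090 mm^2
Flow into the rod-end port fills the annular volume.
v = Q / A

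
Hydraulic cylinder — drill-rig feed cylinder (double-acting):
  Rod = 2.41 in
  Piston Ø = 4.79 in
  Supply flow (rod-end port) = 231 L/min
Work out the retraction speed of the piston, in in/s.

Rod-side annular area A_ann = π/4 × (4.79² − 2.41²) = 13.46 in^2
Flow into the rod-end port fills the annular volume.
v = Q / A

v ≈ 17.5 in/s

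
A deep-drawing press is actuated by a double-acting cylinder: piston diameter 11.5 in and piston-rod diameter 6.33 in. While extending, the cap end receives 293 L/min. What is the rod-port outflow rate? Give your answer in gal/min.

Cap-side area A_cap = π/4 × (11.5 in)² = 103.9 in^2
Rod-side annular area A_ann = π/4 × (11.5² − 6.33²) = 72.40 in^2
Piston speed v = Q_in/A_cap; rod-end outflow Q_out = v × A_ann = Q_in × A_ann/A_cap.

Q_out ≈ 54.0 gal/min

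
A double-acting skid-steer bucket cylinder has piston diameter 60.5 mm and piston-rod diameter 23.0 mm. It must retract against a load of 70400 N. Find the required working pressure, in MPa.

P ≈ 28.6 MPa

Rod-side annular area A_ann = π/4 × (60.5² − 23.0²) = 2459 mm^2
Retraction: pressure acts on the annular area.
P = F / A = 70400 N / A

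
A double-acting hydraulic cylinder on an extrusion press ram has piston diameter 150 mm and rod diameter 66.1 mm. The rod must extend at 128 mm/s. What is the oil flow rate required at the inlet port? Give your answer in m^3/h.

Q ≈ 8.14 m^3/h

Cap-side area A_cap = π/4 × (150 mm)² = 17670 mm^2
Q = A × v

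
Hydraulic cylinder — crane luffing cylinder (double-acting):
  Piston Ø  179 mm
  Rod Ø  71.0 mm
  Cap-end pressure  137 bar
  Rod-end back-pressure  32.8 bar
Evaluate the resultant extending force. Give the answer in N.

F ≈ 2.75e5 N

Cap-side area A_cap = π/4 × (179 mm)² = 25160 mm^2
Rod-side annular area A_ann = π/4 × (179² − 71.0²) = 21210 mm^2
Net thrust = P_cap·A_cap − P_rod·A_ann = 3.448e5 N − 69550 N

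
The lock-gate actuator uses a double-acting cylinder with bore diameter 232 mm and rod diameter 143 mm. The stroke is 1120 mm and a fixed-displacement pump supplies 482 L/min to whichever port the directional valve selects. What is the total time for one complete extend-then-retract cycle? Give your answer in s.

Cap-side area A_cap = π/4 × (232 mm)² = 42270 mm^2
Rod-side annular area A_ann = π/4 × (232² − 143²) = 26210 mm^2
t_ext = A_cap·L/Q = 5.894 s
t_ret = A_ann·L/Q = 3.655 s
t_cycle = t_ext + t_ret

t ≈ 9.55 s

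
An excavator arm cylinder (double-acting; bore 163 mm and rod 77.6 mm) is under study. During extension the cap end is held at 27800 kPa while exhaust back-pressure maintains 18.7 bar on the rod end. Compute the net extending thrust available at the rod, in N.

F ≈ 5.50e5 N

Cap-side area A_cap = π/4 × (163 mm)² = 20870 mm^2
Rod-side annular area A_ann = π/4 × (163² − 77.6²) = 16140 mm^2
Net thrust = P_cap·A_cap − P_rod·A_ann = 5.801e5 N − 30180 N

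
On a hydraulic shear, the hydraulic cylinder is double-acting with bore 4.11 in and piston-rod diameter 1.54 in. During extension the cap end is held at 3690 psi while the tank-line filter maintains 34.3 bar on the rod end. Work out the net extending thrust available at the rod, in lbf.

Cap-side area A_cap = π/4 × (4.11 in)² = 13.27 in^2
Rod-side annular area A_ann = π/4 × (4.11² − 1.54²) = 11.40 in^2
Net thrust = P_cap·A_cap − P_rod·A_ann = 48960 lbf − 5673 lbf

F ≈ 43300 lbf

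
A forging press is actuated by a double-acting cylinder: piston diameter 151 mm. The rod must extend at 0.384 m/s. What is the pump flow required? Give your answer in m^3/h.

Cap-side area A_cap = π/4 × (151 mm)² = 17910 mm^2
Q = A × v

Q ≈ 24.8 m^3/h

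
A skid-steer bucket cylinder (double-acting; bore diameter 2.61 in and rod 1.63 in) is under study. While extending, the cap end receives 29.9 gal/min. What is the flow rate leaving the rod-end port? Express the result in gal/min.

Q_out ≈ 18.2 gal/min

Cap-side area A_cap = π/4 × (2.61 in)² = 5.350 in^2
Rod-side annular area A_ann = π/4 × (2.61² − 1.63²) = 3.263 in^2
Piston speed v = Q_in/A_cap; rod-end outflow Q_out = v × A_ann = Q_in × A_ann/A_cap.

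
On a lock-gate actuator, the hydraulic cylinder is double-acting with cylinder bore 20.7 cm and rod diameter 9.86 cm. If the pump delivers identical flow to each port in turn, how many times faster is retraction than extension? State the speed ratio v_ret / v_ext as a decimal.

Cap-side area A_cap = π/4 × (20.7 cm)² = 336.5 cm^2
Rod-side annular area A_ann = π/4 × (20.7² − 9.86²) = 260.2 cm^2
For equal Q, v ∝ 1/A, so v_ret/v_ext = A_cap/A_ann.

v_ret/v_ext ≈ 1.29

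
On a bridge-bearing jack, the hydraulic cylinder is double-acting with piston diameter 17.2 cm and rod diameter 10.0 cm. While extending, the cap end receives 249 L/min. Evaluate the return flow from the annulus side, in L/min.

Cap-side area A_cap = π/4 × (17.2 cm)² = 232.4 cm^2
Rod-side annular area A_ann = π/4 × (17.2² − 10.0²) = 153.8 cm^2
Piston speed v = Q_in/A_cap; rod-end outflow Q_out = v × A_ann = Q_in × A_ann/A_cap.

Q_out ≈ 165 L/min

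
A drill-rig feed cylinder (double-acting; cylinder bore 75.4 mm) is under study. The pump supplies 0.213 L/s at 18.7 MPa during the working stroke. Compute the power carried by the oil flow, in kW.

Hydraulic power = P × Q

W ≈ 3.98 kW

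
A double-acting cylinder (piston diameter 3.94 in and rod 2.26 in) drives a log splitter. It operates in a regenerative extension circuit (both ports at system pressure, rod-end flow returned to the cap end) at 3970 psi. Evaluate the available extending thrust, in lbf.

F ≈ 15900 lbf

With equal pressure on both faces, forces on the annular region cancel; the net push is pressure × rod cross-section.
Rod cross-section A_rod = π/4 × (2.26 in)² = 4.011 in^2
F = P × A_rod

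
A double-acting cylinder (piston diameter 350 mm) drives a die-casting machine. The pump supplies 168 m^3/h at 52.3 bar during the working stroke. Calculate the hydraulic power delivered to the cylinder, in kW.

Hydraulic power = P × Q

W ≈ 244 kW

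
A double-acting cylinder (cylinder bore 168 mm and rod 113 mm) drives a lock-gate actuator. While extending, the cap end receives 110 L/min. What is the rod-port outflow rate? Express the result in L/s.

Q_out ≈ 1.00 L/s

Cap-side area A_cap = π/4 × (168 mm)² = 22170 mm^2
Rod-side annular area A_ann = π/4 × (168² − 113²) = 12140 mm^2
Piston speed v = Q_in/A_cap; rod-end outflow Q_out = v × A_ann = Q_in × A_ann/A_cap.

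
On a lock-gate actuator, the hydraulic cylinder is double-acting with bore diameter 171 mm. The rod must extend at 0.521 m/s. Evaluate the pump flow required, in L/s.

Cap-side area A_cap = π/4 × (171 mm)² = 22970 mm^2
Q = A × v

Q ≈ 12.0 L/s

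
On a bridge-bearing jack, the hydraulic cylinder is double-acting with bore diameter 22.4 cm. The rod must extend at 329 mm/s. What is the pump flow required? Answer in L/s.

Cap-side area A_cap = π/4 × (22.4 cm)² = 394.1 cm^2
Q = A × v

Q ≈ 13.0 L/s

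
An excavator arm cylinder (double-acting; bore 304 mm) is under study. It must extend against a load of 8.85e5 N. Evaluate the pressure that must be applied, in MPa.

P ≈ 12.2 MPa

Cap-side area A_cap = π/4 × (304 mm)² = 72580 mm^2
P = F / A = 8.85e5 N / A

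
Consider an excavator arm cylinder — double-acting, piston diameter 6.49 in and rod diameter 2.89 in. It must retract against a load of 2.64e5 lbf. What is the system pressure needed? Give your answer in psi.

P ≈ 9950 psi

Rod-side annular area A_ann = π/4 × (6.49² − 2.89²) = 26.52 in^2
Retraction: pressure acts on the annular area.
P = F / A = 2.64e5 lbf / A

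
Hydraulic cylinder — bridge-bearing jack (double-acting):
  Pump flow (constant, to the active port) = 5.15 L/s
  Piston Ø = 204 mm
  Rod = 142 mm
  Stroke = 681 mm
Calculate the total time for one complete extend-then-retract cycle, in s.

Cap-side area A_cap = π/4 × (204 mm)² = 32690 mm^2
Rod-side annular area A_ann = π/4 × (204² − 142²) = 16850 mm^2
t_ext = A_cap·L/Q = 4.322 s
t_ret = A_ann·L/Q = 2.228 s
t_cycle = t_ext + t_ret

t ≈ 6.55 s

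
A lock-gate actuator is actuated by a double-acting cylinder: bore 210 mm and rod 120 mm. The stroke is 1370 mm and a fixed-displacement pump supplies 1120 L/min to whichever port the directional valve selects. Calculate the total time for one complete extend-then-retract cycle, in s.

t ≈ 4.25 s

Cap-side area A_cap = π/4 × (210 mm)² = 34640 mm^2
Rod-side annular area A_ann = π/4 × (210² − 120²) = 23330 mm^2
t_ext = A_cap·L/Q = 2.542 s
t_ret = A_ann·L/Q = 1.712 s
t_cycle = t_ext + t_ret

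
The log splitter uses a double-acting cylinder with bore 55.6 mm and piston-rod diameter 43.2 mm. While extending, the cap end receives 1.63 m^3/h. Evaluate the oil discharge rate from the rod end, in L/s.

Q_out ≈ 0.179 L/s

Cap-side area A_cap = π/4 × (55.6 mm)² = 2428 mm^2
Rod-side annular area A_ann = π/4 × (55.6² − 43.2²) = 962.2 mm^2
Piston speed v = Q_in/A_cap; rod-end outflow Q_out = v × A_ann = Q_in × A_ann/A_cap.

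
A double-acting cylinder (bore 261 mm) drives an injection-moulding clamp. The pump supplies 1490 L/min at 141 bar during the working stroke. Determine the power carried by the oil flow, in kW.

W ≈ 350 kW

Hydraulic power = P × Q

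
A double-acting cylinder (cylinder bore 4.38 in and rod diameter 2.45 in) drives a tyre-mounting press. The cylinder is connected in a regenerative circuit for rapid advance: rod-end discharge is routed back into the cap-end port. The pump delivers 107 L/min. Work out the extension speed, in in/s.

In regeneration the rod-end outflow joins the pump flow into the cap end, so the net volume the pump must supply per unit advance equals the rod cross-section area.
Rod cross-section A_rod = π/4 × (2.45 in)² = 4.714 in^2
v = Q_pump / A_rod

v ≈ 23.1 in/s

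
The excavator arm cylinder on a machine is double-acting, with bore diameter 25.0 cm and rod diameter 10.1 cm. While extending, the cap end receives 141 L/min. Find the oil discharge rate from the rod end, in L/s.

Cap-side area A_cap = π/4 × (25.0 cm)² = 490.9 cm^2
Rod-side annular area A_ann = π/4 × (25.0² − 10.1²) = 410.8 cm^2
Piston speed v = Q_in/A_cap; rod-end outflow Q_out = v × A_ann = Q_in × A_ann/A_cap.

Q_out ≈ 1.97 L/s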